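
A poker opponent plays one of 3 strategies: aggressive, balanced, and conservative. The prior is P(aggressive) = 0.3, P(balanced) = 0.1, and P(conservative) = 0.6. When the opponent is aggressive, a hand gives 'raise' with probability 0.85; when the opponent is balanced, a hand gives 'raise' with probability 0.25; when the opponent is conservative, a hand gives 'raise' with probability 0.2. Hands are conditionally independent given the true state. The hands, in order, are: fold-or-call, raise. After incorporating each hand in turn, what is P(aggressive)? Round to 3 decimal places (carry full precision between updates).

0.250

Each posterior becomes the prior for the next update.
After 'fold-or-call': normaliser = 0.15·0.3000 + 0.75·0.1000 + 0.8·0.6000; P(aggressive) ≈ 0.0750, P(balanced) ≈ 0.1250, P(conservative) ≈ 0.8000
After 'raise': normaliser = 0.85·0.0750 + 0.25·0.1250 + 0.2·0.8000; P(aggressive) ≈ 0.2500, P(balanced) ≈ 0.1225, P(conservative) ≈ 0.6275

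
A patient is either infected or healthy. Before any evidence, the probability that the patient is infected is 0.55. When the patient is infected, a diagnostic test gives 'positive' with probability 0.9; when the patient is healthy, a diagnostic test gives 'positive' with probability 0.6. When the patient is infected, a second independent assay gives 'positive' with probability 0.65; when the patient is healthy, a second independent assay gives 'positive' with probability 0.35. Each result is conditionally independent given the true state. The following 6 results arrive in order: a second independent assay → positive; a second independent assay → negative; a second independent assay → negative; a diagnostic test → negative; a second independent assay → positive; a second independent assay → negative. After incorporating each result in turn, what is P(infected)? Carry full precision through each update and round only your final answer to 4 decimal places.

Each posterior becomes the prior for the next update.
After a second independent assay='positive': P(infected) = 0.65·0.5500 / (0.65·0.5500 + 0.35·0.4500) ≈ 0.6942
After a second independent assay='negative': P(infected) = 0.35·0.6942 / (0.35·0.6942 + 0.65·0.3058) ≈ 0.5500
After a second independent assay='negative': P(infected) = 0.35·0.5500 / (0.35·0.5500 + 0.65·0.4500) ≈ 0.3969
After a diagnostic test='negative': P(infected) = 0.1·0.3969 / (0.1·0.3969 + 0.4·0.6031) ≈ 0.1413
After a second independent assay='positive': P(infected) = 0.65·0.1413 / (0.65·0.1413 + 0.35·0.8587) ≈ 0.2340
After a second independent assay='negative': P(infected) = 0.35·0.2340 / (0.35·0.2340 + 0.65·0.7660) ≈ 0.1413

0.1413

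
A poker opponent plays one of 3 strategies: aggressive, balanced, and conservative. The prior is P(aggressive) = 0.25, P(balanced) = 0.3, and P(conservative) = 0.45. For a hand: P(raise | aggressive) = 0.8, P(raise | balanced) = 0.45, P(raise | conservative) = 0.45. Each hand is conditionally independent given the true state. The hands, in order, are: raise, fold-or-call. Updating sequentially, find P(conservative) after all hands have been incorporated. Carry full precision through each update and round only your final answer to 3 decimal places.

0.494

Apply Bayes' rule sequentially, carrying P(conservative) forward.
After 'raise': normaliser = 0.8·0.2500 + 0.45·0.3000 + 0.45·0.4500; P(aggressive) ≈ 0.3721, P(balanced) ≈ 0.2512, P(conservative) ≈ 0.3767
After 'fold-or-call': normaliser = 0.2·0.3721 + 0.55·0.2512 + 0.55·0.3767; P(aggressive) ≈ 0.1773, P(balanced) ≈ 0.3291, P(conservative) ≈ 0.4936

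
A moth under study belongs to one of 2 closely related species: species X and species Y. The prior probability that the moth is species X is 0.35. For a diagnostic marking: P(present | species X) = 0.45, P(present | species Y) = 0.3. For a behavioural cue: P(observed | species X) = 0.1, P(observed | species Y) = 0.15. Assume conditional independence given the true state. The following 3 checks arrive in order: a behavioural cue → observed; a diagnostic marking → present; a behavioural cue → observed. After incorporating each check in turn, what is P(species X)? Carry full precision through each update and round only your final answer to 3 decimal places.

After a behavioural cue='observed': P(species X) = 0.1·0.3500 / (0.1·0.3500 + 0.15·0.6500) ≈ 0.2642
After a diagnostic marking='present': P(species X) = 0.45·0.2642 / (0.45·0.2642 + 0.3·0.7358) ≈ 0.3500
After a behavioural cue='observed': P(species X) = 0.1·0.3500 / (0.1·0.3500 + 0.15·0.6500) ≈ 0.2642

0.264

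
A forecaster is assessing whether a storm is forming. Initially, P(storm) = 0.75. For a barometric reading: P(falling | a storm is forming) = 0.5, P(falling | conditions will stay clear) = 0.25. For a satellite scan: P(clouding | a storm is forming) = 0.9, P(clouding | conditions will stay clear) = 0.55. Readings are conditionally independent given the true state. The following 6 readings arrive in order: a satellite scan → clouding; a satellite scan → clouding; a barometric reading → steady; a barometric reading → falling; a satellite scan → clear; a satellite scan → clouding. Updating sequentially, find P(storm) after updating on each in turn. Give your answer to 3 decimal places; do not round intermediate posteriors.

After a satellite scan='clouding': P(storm) = 0.9·0.7500 / (0.9·0.7500 + 0.55·0.2500) ≈ 0.8308
After a satellite scan='clouding': P(storm) = 0.9·0.8308 / (0.9·0.8308 + 0.55·0.1692) ≈ 0.8893
After a barometric reading='steady': P(storm) = 0.5·0.8893 / (0.5·0.8893 + 0.75·0.1107) ≈ 0.8427
After a barometric reading='falling': P(storm) = 0.5·0.8427 / (0.5·0.8427 + 0.25·0.1573) ≈ 0.9146
After a satellite scan='clear': P(storm) = 0.1·0.9146 / (0.1·0.9146 + 0.45·0.0854) ≈ 0.7042
After a satellite scan='clouding': P(storm) = 0.9·0.7042 / (0.9·0.7042 + 0.55·0.2958) ≈ 0.7957

0.796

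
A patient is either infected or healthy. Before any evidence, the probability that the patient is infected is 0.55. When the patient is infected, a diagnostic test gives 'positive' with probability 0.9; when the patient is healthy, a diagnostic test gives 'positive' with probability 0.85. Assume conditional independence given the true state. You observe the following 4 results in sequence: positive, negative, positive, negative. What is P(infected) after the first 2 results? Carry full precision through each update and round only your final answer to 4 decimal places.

0.4632

Apply Bayes' rule sequentially, carrying P(infected) forward.
After 'positive': P(infected) = 0.9·0.5500 / (0.9·0.5500 + 0.85·0.4500) ≈ 0.5641
After 'negative': P(infected) = 0.1·0.5641 / (0.1·0.5641 + 0.15·0.4359) ≈ 0.4632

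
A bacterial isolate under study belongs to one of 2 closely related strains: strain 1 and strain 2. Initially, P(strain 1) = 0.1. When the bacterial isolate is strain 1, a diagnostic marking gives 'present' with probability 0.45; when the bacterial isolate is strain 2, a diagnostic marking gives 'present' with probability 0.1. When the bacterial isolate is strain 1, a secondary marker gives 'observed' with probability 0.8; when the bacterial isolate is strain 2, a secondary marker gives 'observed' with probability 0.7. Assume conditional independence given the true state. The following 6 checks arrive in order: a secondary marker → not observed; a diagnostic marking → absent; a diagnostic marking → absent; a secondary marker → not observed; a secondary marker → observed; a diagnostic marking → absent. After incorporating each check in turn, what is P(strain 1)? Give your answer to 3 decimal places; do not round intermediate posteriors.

0.013

After a secondary marker='not observed': P(strain 1) = 0.2·0.1000 / (0.2·0.1000 + 0.3·0.9000) ≈ 0.0690
After a diagnostic marking='absent': P(strain 1) = 0.55·0.0690 / (0.55·0.0690 + 0.9·0.9310) ≈ 0.0433
After a diagnostic marking='absent': P(strain 1) = 0.55·0.0433 / (0.55·0.0433 + 0.9·0.9567) ≈ 0.0269
After a secondary marker='not observed': P(strain 1) = 0.2·0.0269 / (0.2·0.0269 + 0.3·0.9731) ≈ 0.0181
After a secondary marker='observed': P(strain 1) = 0.8·0.0181 / (0.8·0.0181 + 0.7·0.9819) ≈ 0.0206
After a diagnostic marking='absent': P(strain 1) = 0.55·0.0206 / (0.55·0.0206 + 0.9·0.9794) ≈ 0.0127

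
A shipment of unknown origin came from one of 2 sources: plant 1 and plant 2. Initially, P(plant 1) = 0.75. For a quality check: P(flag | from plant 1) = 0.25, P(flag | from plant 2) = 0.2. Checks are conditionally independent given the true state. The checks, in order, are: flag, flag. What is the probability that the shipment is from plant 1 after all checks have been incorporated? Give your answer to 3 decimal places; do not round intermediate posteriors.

Apply Bayes' rule sequentially, carrying P(plant 1) forward.
After 'flag': P(plant 1) = 0.25·0.7500 / (0.25·0.7500 + 0.2·0.2500) ≈ 0.7895
After 'flag': P(plant 1) = 0.25·0.7895 / (0.25·0.7895 + 0.2·0.2105) ≈ 0.8242

0.824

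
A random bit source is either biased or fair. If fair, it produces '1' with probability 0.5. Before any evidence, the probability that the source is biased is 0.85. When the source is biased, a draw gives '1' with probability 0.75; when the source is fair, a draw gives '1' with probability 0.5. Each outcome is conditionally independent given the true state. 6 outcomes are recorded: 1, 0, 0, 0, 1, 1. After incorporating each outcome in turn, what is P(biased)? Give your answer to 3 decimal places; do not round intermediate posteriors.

After '1': P(biased) = 0.75·0.8500 / (0.75·0.8500 + 0.5·0.1500) ≈ 0.8947
After '0': P(biased) = 0.25·0.8947 / (0.25·0.8947 + 0.5·0.1053) ≈ 0.8095
After '0': P(biased) = 0.25·0.8095 / (0.25·0.8095 + 0.5·0.1905) ≈ 0.6800
After '0': P(biased) = 0.25·0.6800 / (0.25·0.6800 + 0.5·0.3200) ≈ 0.5152
After '1': P(biased) = 0.75·0.5152 / (0.75·0.5152 + 0.5·0.4848) ≈ 0.6145
After '1': P(biased) = 0.75·0.6145 / (0.75·0.6145 + 0.5·0.3855) ≈ 0.7051

0.705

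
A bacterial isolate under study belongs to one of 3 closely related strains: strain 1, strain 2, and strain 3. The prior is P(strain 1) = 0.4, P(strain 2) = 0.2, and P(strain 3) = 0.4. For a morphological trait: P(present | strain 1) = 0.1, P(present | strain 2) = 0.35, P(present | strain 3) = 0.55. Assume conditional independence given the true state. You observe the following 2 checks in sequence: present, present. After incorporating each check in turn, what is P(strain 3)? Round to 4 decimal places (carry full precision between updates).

After 'present': normaliser = 0.1·0.4000 + 0.35·0.2000 + 0.55·0.4000; P(strain 1) ≈ 0.1212, P(strain 2) ≈ 0.2121, P(strain 3) ≈ 0.6667
After 'present': normaliser = 0.1·0.1212 + 0.35·0.2121 + 0.55·0.6667; P(strain 1) ≈ 0.0268, P(strain 2) ≈ 0.1639, P(strain 3) ≈ 0.8094

0.8094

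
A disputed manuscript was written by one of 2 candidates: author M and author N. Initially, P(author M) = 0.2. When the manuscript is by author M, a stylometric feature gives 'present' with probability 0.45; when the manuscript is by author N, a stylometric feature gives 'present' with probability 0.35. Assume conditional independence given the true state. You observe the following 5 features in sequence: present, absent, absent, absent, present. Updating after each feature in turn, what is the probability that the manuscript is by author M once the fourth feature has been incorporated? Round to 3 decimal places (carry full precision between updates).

0.163

After 'present': P(author M) = 0.45·0.2000 / (0.45·0.2000 + 0.35·0.8000) ≈ 0.2432
After 'absent': P(author M) = 0.55·0.2432 / (0.55·0.2432 + 0.65·0.7568) ≈ 0.2138
After 'absent': P(author M) = 0.55·0.2138 / (0.55·0.2138 + 0.65·0.7862) ≈ 0.1871
After 'absent': P(author M) = 0.55·0.1871 / (0.55·0.1871 + 0.65·0.8129) ≈ 0.1630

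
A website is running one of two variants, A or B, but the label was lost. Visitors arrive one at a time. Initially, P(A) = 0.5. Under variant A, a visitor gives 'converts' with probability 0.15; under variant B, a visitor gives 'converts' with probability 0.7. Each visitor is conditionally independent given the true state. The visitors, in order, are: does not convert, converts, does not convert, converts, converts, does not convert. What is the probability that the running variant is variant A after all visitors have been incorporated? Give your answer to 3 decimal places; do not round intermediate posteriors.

0.183

Apply Bayes' rule sequentially, carrying P(A) forward.
After 'does not convert': P(A) = 0.85·0.5000 / (0.85·0.5000 + 0.3·0.5000) ≈ 0.7391
After 'converts': P(A) = 0.15·0.7391 / (0.15·0.7391 + 0.7·0.2609) ≈ 0.3778
After 'does not convert': P(A) = 0.85·0.3778 / (0.85·0.3778 + 0.3·0.6222) ≈ 0.6324
After 'converts': P(A) = 0.15·0.6324 / (0.15·0.6324 + 0.7·0.3676) ≈ 0.2693
After 'converts': P(A) = 0.15·0.2693 / (0.15·0.2693 + 0.7·0.7307) ≈ 0.0732
After 'does not convert': P(A) = 0.85·0.0732 / (0.85·0.0732 + 0.3·0.9268) ≈ 0.1829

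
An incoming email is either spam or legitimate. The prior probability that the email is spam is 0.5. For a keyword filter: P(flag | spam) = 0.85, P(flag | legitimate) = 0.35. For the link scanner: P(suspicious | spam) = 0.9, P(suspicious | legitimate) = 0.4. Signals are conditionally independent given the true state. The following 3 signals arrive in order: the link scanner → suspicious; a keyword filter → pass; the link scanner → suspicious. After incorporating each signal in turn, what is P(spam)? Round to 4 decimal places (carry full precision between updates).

0.5388

After the link scanner='suspicious': P(spam) = 0.9·0.5000 / (0.9·0.5000 + 0.4·0.5000) ≈ 0.6923
After a keyword filter='pass': P(spam) = 0.15·0.6923 / (0.15·0.6923 + 0.65·0.3077) ≈ 0.3418
After the link scanner='suspicious': P(spam) = 0.9·0.3418 / (0.9·0.3418 + 0.4·0.6582) ≈ 0.5388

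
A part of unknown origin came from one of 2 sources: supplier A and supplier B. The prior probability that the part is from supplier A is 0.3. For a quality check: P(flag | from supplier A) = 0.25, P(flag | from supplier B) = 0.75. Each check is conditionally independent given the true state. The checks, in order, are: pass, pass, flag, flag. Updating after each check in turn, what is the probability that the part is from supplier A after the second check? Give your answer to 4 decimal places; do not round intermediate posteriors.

0.7941

After 'pass': P(supplier A) = 0.75·0.3000 / (0.75·0.3000 + 0.25·0.7000) ≈ 0.5625
After 'pass': P(supplier A) = 0.75·0.5625 / (0.75·0.5625 + 0.25·0.4375) ≈ 0.7941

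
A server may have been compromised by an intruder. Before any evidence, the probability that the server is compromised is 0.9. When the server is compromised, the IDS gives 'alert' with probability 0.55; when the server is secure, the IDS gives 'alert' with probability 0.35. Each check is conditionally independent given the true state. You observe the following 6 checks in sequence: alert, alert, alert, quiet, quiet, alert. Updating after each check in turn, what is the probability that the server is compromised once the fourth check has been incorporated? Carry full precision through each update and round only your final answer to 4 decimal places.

After 'alert': P(compromised) = 0.55·0.9000 / (0.55·0.9000 + 0.35·0.1000) ≈ 0.9340
After 'alert': P(compromised) = 0.55·0.9340 / (0.55·0.9340 + 0.35·0.0660) ≈ 0.9569
After 'alert': P(compromised) = 0.55·0.9569 / (0.55·0.9569 + 0.35·0.0431) ≈ 0.9722
After 'quiet': P(compromised) = 0.45·0.9722 / (0.45·0.9722 + 0.65·0.0278) ≈ 0.9603

0.9603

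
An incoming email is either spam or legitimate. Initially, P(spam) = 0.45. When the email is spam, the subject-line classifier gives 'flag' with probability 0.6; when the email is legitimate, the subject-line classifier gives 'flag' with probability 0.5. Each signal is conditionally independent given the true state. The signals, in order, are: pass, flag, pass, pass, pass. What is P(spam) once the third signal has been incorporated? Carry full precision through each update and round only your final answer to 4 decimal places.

After 'pass': P(spam) = 0.4·0.4500 / (0.4·0.4500 + 0.5·0.5500) ≈ 0.3956
After 'flag': P(spam) = 0.6·0.3956 / (0.6·0.3956 + 0.5·0.6044) ≈ 0.4399
After 'pass': P(spam) = 0.4·0.4399 / (0.4·0.4399 + 0.5·0.5601) ≈ 0.3859

0.3859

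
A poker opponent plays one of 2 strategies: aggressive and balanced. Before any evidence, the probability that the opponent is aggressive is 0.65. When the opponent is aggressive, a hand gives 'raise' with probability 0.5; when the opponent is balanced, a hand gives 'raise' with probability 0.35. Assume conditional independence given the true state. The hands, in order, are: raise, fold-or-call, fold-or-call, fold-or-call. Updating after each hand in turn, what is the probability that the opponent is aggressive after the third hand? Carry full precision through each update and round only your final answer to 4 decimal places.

After 'raise': P(aggressive) = 0.5·0.6500 / (0.5·0.6500 + 0.35·0.3500) ≈ 0.7263
After 'fold-or-call': P(aggressive) = 0.5·0.7263 / (0.5·0.7263 + 0.65·0.2737) ≈ 0.6711
After 'fold-or-call': P(aggressive) = 0.5·0.6711 / (0.5·0.6711 + 0.65·0.3289) ≈ 0.6109

0.6109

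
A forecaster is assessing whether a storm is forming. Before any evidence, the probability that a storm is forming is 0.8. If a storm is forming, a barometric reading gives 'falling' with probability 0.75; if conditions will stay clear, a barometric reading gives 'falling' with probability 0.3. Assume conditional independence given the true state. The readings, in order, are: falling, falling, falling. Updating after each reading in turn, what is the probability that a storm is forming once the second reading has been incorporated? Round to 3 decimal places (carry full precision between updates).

Apply Bayes' rule sequentially, carrying P(storm) forward.
After 'falling': P(storm) = 0.75·0.8000 / (0.75·0.8000 + 0.3·0.2000) ≈ 0.9091
After 'falling': P(storm) = 0.75·0.9091 / (0.75·0.9091 + 0.3·0.0909) ≈ 0.9615

0.962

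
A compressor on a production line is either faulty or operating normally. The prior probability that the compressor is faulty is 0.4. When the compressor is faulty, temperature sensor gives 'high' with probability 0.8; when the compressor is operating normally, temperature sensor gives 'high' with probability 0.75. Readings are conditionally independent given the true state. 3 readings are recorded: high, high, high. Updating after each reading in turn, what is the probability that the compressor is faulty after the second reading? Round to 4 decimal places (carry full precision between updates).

After 'high': P(faulty) = 0.8·0.4000 / (0.8·0.4000 + 0.75·0.6000) ≈ 0.4156
After 'high': P(faulty) = 0.8·0.4156 / (0.8·0.4156 + 0.75·0.5844) ≈ 0.4313

0.4313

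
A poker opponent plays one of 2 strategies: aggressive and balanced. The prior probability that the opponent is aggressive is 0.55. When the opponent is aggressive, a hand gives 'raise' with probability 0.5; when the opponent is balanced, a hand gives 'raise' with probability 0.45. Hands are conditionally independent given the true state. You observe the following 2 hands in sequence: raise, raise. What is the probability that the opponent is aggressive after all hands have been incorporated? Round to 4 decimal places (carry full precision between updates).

0.6014

After 'raise': P(aggressive) = 0.5·0.5500 / (0.5·0.5500 + 0.45·0.4500) ≈ 0.5759
After 'raise': P(aggressive) = 0.5·0.5759 / (0.5·0.5759 + 0.45·0.4241) ≈ 0.6014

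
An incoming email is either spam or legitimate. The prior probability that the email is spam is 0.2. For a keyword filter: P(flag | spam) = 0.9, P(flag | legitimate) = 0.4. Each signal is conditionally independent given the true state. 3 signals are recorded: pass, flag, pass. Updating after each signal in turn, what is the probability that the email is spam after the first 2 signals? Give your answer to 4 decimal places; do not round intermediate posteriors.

0.0857

Each posterior becomes the prior for the next update.
After 'pass': P(spam) = 0.1·0.2000 / (0.1·0.2000 + 0.6·0.8000) ≈ 0.0400
After 'flag': P(spam) = 0.9·0.0400 / (0.9·0.0400 + 0.4·0.9600) ≈ 0.0857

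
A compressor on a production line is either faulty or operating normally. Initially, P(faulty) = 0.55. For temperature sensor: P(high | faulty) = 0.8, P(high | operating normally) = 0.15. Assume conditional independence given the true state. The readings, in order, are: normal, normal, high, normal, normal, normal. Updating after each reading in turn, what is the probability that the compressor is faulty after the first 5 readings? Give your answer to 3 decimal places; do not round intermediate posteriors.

0.020

Apply Bayes' rule sequentially, carrying P(faulty) forward.
After 'normal': P(faulty) = 0.2·0.5500 / (0.2·0.5500 + 0.85·0.4500) ≈ 0.2234
After 'normal': P(faulty) = 0.2·0.2234 / (0.2·0.2234 + 0.85·0.7766) ≈ 0.0634
After 'high': P(faulty) = 0.8·0.0634 / (0.8·0.0634 + 0.15·0.9366) ≈ 0.2652
After 'normal': P(faulty) = 0.2·0.2652 / (0.2·0.2652 + 0.85·0.7348) ≈ 0.0783
After 'normal': P(faulty) = 0.2·0.0783 / (0.2·0.0783 + 0.85·0.9217) ≈ 0.0196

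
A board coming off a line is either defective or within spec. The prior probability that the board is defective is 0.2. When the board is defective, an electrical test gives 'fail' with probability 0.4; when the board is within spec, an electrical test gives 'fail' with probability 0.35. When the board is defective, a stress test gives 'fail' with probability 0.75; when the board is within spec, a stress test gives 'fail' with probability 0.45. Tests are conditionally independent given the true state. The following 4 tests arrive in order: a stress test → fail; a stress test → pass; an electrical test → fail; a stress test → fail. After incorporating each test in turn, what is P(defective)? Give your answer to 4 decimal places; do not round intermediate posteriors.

After a stress test='fail': P(defective) = 0.75·0.2000 / (0.75·0.2000 + 0.45·0.8000) ≈ 0.2941
After a stress test='pass': P(defective) = 0.25·0.2941 / (0.25·0.2941 + 0.55·0.7059) ≈ 0.1592
After an electrical test='fail': P(defective) = 0.4·0.1592 / (0.4·0.1592 + 0.35·0.8408) ≈ 0.1779
After a stress test='fail': P(defective) = 0.75·0.1779 / (0.75·0.1779 + 0.45·0.8221) ≈ 0.2651

0.2651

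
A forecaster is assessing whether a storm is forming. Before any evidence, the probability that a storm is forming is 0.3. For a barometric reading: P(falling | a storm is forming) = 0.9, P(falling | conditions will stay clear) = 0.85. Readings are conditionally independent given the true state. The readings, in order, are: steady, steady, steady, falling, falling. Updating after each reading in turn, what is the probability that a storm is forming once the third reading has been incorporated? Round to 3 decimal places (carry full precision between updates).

0.113

After 'steady': P(storm) = 0.1·0.3000 / (0.1·0.3000 + 0.15·0.7000) ≈ 0.2222
After 'steady': P(storm) = 0.1·0.2222 / (0.1·0.2222 + 0.15·0.7778) ≈ 0.1600
After 'steady': P(storm) = 0.1·0.1600 / (0.1·0.1600 + 0.15·0.8400) ≈ 0.1127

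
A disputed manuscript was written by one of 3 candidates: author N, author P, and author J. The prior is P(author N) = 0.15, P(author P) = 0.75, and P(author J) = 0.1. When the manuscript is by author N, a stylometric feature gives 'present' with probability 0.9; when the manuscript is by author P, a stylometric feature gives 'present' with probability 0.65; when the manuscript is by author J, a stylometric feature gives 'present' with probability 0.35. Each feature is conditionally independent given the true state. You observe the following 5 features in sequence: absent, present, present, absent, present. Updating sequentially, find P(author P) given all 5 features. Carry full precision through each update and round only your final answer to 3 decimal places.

0.897

After 'absent': normaliser = 0.1·0.1500 + 0.35·0.7500 + 0.65·0.1000; P(author N) ≈ 0.0438, P(author P) ≈ 0.7664, P(author J) ≈ 0.1898
After 'present': normaliser = 0.9·0.0438 + 0.65·0.7664 + 0.35·0.1898; P(author N) ≈ 0.0653, P(author P) ≈ 0.8248, P(author J) ≈ 0.1100
After 'present': normaliser = 0.9·0.0653 + 0.65·0.8248 + 0.35·0.1100; P(author N) ≈ 0.0927, P(author P) ≈ 0.8465, P(author J) ≈ 0.0608
After 'absent': normaliser = 0.1·0.0927 + 0.35·0.8465 + 0.65·0.0608; P(author N) ≈ 0.0269, P(author P) ≈ 0.8586, P(author J) ≈ 0.1145
After 'present': normaliser = 0.9·0.0269 + 0.65·0.8586 + 0.35·0.1145; P(author N) ≈ 0.0389, P(author P) ≈ 0.8968, P(author J) ≈ 0.0644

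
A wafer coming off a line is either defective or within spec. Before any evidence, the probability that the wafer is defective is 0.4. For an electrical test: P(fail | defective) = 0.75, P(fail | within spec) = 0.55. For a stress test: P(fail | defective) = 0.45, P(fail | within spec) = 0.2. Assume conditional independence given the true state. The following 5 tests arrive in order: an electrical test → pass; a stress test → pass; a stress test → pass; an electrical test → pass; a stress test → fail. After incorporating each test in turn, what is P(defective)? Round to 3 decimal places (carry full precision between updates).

After an electrical test='pass': P(defective) = 0.25·0.4000 / (0.25·0.4000 + 0.45·0.6000) ≈ 0.2703
After a stress test='pass': P(defective) = 0.55·0.2703 / (0.55·0.2703 + 0.8·0.7297) ≈ 0.2030
After a stress test='pass': P(defective) = 0.55·0.2030 / (0.55·0.2030 + 0.8·0.7970) ≈ 0.1490
After an electrical test='pass': P(defective) = 0.25·0.1490 / (0.25·0.1490 + 0.45·0.8510) ≈ 0.0886
After a stress test='fail': P(defective) = 0.45·0.0886 / (0.45·0.0886 + 0.2·0.9114) ≈ 0.1795

0.180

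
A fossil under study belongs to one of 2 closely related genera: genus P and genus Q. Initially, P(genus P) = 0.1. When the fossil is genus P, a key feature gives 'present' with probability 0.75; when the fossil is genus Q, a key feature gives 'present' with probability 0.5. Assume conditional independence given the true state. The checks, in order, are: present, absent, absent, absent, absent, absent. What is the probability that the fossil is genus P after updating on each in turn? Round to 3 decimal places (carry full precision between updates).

Each posterior becomes the prior for the next update.
After 'present': P(genus P) = 0.75·0.1000 / (0.75·0.1000 + 0.5·0.9000) ≈ 0.1429
After 'absent': P(genus P) = 0.25·0.1429 / (0.25·0.1429 + 0.5·0.8571) ≈ 0.0769
After 'absent': P(genus P) = 0.25·0.0769 / (0.25·0.0769 + 0.5·0.9231) ≈ 0.0400
After 'absent': P(genus P) = 0.25·0.0400 / (0.25·0.0400 + 0.5·0.9600) ≈ 0.0204
After 'absent': P(genus P) = 0.25·0.0204 / (0.25·0.0204 + 0.5·0.9796) ≈ 0.0103
After 'absent': P(genus P) = 0.25·0.0103 / (0.25·0.0103 + 0.5·0.9897) ≈ 0.0052

0.005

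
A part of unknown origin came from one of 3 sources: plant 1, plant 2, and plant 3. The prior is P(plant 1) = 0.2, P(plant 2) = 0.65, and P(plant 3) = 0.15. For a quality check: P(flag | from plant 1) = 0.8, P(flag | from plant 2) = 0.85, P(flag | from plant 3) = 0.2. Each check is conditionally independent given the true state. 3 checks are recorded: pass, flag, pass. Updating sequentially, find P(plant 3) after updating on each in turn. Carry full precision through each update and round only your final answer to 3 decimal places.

After 'pass': normaliser = 0.2·0.2000 + 0.15·0.6500 + 0.8·0.1500; P(plant 1) ≈ 0.1553, P(plant 2) ≈ 0.3786, P(plant 3) ≈ 0.4660
After 'flag': normaliser = 0.8·0.1553 + 0.85·0.3786 + 0.2·0.4660; P(plant 1) ≈ 0.2304, P(plant 2) ≈ 0.5968, P(plant 3) ≈ 0.1728
After 'pass': normaliser = 0.2·0.2304 + 0.15·0.5968 + 0.8·0.1728; P(plant 1) ≈ 0.1683, P(plant 2) ≈ 0.3269, P(plant 3) ≈ 0.5048

0.505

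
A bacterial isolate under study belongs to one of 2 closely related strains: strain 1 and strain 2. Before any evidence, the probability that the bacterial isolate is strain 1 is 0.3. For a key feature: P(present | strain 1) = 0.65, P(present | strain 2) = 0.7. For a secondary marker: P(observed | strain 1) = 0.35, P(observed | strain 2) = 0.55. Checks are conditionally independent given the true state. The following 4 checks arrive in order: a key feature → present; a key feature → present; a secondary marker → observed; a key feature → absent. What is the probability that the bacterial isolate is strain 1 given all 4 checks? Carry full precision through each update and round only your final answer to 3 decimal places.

0.215

After a key feature='present': P(strain 1) = 0.65·0.3000 / (0.65·0.3000 + 0.7·0.7000) ≈ 0.2847
After a key feature='present': P(strain 1) = 0.65·0.2847 / (0.65·0.2847 + 0.7·0.7153) ≈ 0.2698
After a secondary marker='observed': P(strain 1) = 0.35·0.2698 / (0.35·0.2698 + 0.55·0.7302) ≈ 0.1904
After a key feature='absent': P(strain 1) = 0.35·0.1904 / (0.35·0.1904 + 0.3·0.8096) ≈ 0.2153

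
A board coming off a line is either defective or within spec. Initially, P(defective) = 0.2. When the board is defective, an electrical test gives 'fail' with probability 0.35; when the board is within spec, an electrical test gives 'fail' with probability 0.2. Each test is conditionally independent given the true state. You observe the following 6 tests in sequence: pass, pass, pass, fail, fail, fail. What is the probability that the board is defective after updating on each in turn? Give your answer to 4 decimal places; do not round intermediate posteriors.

0.4182

After 'pass': P(defective) = 0.65·0.2000 / (0.65·0.2000 + 0.8·0.8000) ≈ 0.1688
After 'pass': P(defective) = 0.65·0.1688 / (0.65·0.1688 + 0.8·0.8312) ≈ 0.1417
After 'pass': P(defective) = 0.65·0.1417 / (0.65·0.1417 + 0.8·0.8583) ≈ 0.1182
After 'fail': P(defective) = 0.35·0.1182 / (0.35·0.1182 + 0.2·0.8818) ≈ 0.1901
After 'fail': P(defective) = 0.35·0.1901 / (0.35·0.1901 + 0.2·0.8099) ≈ 0.2911
After 'fail': P(defective) = 0.35·0.2911 / (0.35·0.2911 + 0.2·0.7089) ≈ 0.4182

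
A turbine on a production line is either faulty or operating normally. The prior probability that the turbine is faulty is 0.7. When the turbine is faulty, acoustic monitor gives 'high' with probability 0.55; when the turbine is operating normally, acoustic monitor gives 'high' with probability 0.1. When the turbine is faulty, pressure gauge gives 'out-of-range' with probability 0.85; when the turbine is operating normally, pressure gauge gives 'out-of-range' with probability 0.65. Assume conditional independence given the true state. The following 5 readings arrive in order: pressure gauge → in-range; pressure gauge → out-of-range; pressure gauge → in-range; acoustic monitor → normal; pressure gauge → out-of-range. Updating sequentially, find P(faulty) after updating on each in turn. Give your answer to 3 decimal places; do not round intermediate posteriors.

After pressure gauge='in-range': P(faulty) = 0.15·0.7000 / (0.15·0.7000 + 0.35·0.3000) ≈ 0.5000
After pressure gauge='out-of-range': P(faulty) = 0.85·0.5000 / (0.85·0.5000 + 0.65·0.5000) ≈ 0.5667
After pressure gauge='in-range': P(faulty) = 0.15·0.5667 / (0.15·0.5667 + 0.35·0.4333) ≈ 0.3592
After acoustic monitor='normal': P(faulty) = 0.45·0.3592 / (0.45·0.3592 + 0.9·0.6408) ≈ 0.2189
After pressure gauge='out-of-range': P(faulty) = 0.85·0.2189 / (0.85·0.2189 + 0.65·0.7811) ≈ 0.2682

0.268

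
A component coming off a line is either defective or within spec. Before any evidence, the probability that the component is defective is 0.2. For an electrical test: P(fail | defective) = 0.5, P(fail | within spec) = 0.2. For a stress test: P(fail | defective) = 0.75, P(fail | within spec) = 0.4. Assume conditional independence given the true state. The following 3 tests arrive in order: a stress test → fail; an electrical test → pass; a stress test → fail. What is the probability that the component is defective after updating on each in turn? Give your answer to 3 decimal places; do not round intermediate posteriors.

0.355

Apply Bayes' rule sequentially, carrying P(defective) forward.
After a stress test='fail': P(defective) = 0.75·0.2000 / (0.75·0.2000 + 0.4·0.8000) ≈ 0.3191
After an electrical test='pass': P(defective) = 0.5·0.3191 / (0.5·0.3191 + 0.8·0.6809) ≈ 0.2266
After a stress test='fail': P(defective) = 0.75·0.2266 / (0.75·0.2266 + 0.4·0.7734) ≈ 0.3546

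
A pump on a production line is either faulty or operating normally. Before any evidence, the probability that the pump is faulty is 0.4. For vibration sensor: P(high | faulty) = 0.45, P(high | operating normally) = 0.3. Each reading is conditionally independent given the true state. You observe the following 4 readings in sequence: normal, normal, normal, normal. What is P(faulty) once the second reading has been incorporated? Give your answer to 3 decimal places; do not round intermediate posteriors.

0.292

After 'normal': P(faulty) = 0.55·0.4000 / (0.55·0.4000 + 0.7·0.6000) ≈ 0.3438
After 'normal': P(faulty) = 0.55·0.3438 / (0.55·0.3438 + 0.7·0.6562) ≈ 0.2916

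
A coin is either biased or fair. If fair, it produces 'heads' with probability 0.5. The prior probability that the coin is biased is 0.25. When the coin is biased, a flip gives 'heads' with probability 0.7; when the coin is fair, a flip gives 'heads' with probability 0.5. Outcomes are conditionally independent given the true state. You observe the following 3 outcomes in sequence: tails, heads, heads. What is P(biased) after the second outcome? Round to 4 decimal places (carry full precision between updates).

After 'tails': P(biased) = 0.3·0.2500 / (0.3·0.2500 + 0.5·0.7500) ≈ 0.1667
After 'heads': P(biased) = 0.7·0.1667 / (0.7·0.1667 + 0.5·0.8333) ≈ 0.2188

0.2188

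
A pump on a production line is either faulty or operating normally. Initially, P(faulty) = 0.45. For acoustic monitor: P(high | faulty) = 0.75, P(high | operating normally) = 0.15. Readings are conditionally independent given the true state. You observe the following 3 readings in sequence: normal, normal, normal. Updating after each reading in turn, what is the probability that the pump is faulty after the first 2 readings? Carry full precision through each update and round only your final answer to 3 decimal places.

After 'normal': P(faulty) = 0.25·0.4500 / (0.25·0.4500 + 0.85·0.5500) ≈ 0.1940
After 'normal': P(faulty) = 0.25·0.1940 / (0.25·0.1940 + 0.85·0.8060) ≈ 0.0661

0.066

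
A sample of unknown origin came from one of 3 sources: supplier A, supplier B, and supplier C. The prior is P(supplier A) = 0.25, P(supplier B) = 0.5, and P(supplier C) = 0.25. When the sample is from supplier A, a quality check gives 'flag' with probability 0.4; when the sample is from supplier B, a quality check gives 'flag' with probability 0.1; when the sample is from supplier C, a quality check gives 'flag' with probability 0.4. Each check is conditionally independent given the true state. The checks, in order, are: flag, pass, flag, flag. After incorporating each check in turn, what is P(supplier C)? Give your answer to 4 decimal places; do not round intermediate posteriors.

After 'flag': normaliser = 0.4·0.2500 + 0.1·0.5000 + 0.4·0.2500; P(supplier A) ≈ 0.4000, P(supplier B) ≈ 0.2000, P(supplier C) ≈ 0.4000
After 'pass': normaliser = 0.6·0.4000 + 0.9·0.2000 + 0.6·0.4000; P(supplier A) ≈ 0.3636, P(supplier B) ≈ 0.2727, P(supplier C) ≈ 0.3636
After 'flag': normaliser = 0.4·0.3636 + 0.1·0.2727 + 0.4·0.3636; P(supplier A) ≈ 0.4571, P(supplier B) ≈ 0.0857, P(supplier C) ≈ 0.4571
After 'flag': normaliser = 0.4·0.4571 + 0.1·0.0857 + 0.4·0.4571; P(supplier A) ≈ 0.4885, P(supplier B) ≈ 0.0229, P(supplier C) ≈ 0.4885

0.4885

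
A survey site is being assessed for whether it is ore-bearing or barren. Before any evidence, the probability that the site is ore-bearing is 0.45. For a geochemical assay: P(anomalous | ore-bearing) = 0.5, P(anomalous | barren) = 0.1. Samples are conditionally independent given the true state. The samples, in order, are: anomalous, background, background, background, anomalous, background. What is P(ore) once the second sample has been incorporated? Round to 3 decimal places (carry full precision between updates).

0.694

After 'anomalous': P(ore) = 0.5·0.4500 / (0.5·0.4500 + 0.1·0.5500) ≈ 0.8036
After 'background': P(ore) = 0.5·0.8036 / (0.5·0.8036 + 0.9·0.1964) ≈ 0.6944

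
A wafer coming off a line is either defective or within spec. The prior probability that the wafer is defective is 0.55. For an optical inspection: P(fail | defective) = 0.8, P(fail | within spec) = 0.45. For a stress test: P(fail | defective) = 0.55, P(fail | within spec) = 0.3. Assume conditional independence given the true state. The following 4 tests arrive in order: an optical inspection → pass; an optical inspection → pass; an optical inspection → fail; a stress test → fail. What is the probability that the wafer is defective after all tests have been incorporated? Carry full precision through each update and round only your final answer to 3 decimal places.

After an optical inspection='pass': P(defective) = 0.2·0.5500 / (0.2·0.5500 + 0.55·0.4500) ≈ 0.3077
After an optical inspection='pass': P(defective) = 0.2·0.3077 / (0.2·0.3077 + 0.55·0.6923) ≈ 0.1391
After an optical inspection='fail': P(defective) = 0.8·0.1391 / (0.8·0.1391 + 0.45·0.8609) ≈ 0.2232
After a stress test='fail': P(defective) = 0.55·0.2232 / (0.55·0.2232 + 0.3·0.7768) ≈ 0.3450

0.345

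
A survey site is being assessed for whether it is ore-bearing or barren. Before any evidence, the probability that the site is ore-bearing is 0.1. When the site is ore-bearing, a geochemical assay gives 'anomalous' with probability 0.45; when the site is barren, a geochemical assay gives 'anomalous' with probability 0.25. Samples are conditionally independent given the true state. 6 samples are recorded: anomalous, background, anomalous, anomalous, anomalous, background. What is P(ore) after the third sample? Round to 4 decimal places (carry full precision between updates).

0.2089

Apply Bayes' rule sequentially, carrying P(ore) forward.
After 'anomalous': P(ore) = 0.45·0.1000 / (0.45·0.1000 + 0.25·0.9000) ≈ 0.1667
After 'background': P(ore) = 0.55·0.1667 / (0.55·0.1667 + 0.75·0.8333) ≈ 0.1279
After 'anomalous': P(ore) = 0.45·0.1279 / (0.45·0.1279 + 0.25·0.8721) ≈ 0.2089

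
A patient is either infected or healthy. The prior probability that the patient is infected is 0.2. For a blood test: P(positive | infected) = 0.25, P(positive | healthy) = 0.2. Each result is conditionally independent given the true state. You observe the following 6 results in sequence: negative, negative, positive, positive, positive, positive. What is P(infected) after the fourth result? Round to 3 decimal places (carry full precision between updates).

0.256

After 'negative': P(infected) = 0.75·0.2000 / (0.75·0.2000 + 0.8·0.8000) ≈ 0.1899
After 'negative': P(infected) = 0.75·0.1899 / (0.75·0.1899 + 0.8·0.8101) ≈ 0.1801
After 'positive': P(infected) = 0.25·0.1801 / (0.25·0.1801 + 0.2·0.8199) ≈ 0.2155
After 'positive': P(infected) = 0.25·0.2155 / (0.25·0.2155 + 0.2·0.7845) ≈ 0.2556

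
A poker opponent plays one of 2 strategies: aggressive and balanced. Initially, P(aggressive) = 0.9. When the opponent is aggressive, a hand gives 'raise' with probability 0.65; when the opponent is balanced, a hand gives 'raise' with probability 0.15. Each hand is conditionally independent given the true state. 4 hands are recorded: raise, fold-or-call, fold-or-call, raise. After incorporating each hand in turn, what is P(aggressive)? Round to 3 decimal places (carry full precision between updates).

Apply Bayes' rule sequentially, carrying P(aggressive) forward.
After 'raise': P(aggressive) = 0.65·0.9000 / (0.65·0.9000 + 0.15·0.1000) ≈ 0.9750
After 'fold-or-call': P(aggressive) = 0.35·0.9750 / (0.35·0.9750 + 0.85·0.0250) ≈ 0.9414
After 'fold-or-call': P(aggressive) = 0.35·0.9414 / (0.35·0.9414 + 0.85·0.0586) ≈ 0.8686
After 'raise': P(aggressive) = 0.65·0.8686 / (0.65·0.8686 + 0.15·0.1314) ≈ 0.9663

0.966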